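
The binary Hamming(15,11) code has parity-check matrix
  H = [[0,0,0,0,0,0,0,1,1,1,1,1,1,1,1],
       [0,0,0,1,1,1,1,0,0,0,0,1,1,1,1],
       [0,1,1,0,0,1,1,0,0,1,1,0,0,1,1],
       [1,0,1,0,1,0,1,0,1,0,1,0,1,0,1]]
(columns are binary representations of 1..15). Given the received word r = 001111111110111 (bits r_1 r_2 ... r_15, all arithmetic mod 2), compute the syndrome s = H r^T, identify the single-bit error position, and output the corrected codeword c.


s = (1, 1, 1, 1)^T, error position = 15, corrected codeword c = 001111111110110

Compute s = H r^T mod 2 one row at a time:
  s_1 = 1 + 1 + 1 + 1 + 0 + 1 + 1 + 1 = 7 ≡ 1 (mod 2).
  s_2 = 1 + 1 + 1 + 1 + 0 + 1 + 1 + 1 = 7 ≡ 1 (mod 2).
  s_3 = 0 + 1 + 1 + 1 + 1 + 1 + 1 + 1 = 7 ≡ 1 (mod 2).
  s_4 = 0 + 1 + 1 + 1 + 1 + 1 + 1 + 1 = 7 ≡ 1 (mod 2).
s = (1, 1, 1, 1)^T — this equals column 15 of H (binary 1111), so error is at position 15.
Correct: flip bit 15 of r = 001111111110111 to get c = 001111111110110.


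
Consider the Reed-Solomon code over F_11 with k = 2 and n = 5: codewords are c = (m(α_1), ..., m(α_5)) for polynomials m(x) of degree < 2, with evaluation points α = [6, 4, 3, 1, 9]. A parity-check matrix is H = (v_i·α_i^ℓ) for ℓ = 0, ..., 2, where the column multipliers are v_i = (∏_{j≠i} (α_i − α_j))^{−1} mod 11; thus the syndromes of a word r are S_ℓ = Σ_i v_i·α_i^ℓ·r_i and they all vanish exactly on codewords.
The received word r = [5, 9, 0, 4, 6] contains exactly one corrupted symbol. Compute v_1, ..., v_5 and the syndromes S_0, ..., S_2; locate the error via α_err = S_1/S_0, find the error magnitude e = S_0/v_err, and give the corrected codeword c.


S = (8, 6, 10), error at position 5, error magnitude e = 7, c = [5, 9, 0, 4, 10].

Step 1: column multipliers v_i = (∏_{j≠i}(α_i − α_j))^{−1} mod 11.
  i = 1 (α = 6): (6−4)(6−3)(6−1)(6−9) = 2·3·5·(−3) = −90 ≡ 9, so v_1 = 9^{−1} = 5 (mod 11).
  i = 2 (α = 4): (4−6)(4−3)(4−1)(4−9) = (−2)·1·3·(−5) = 30 ≡ 8, so v_2 = 8^{−1} = 7 (mod 11).
  i = 3 (α = 3): (3−6)(3−4)(3−1)(3−9) = (−3)·(−1)·2·(−6) = −36 ≡ 8, so v_3 = 8^{−1} = 7 (mod 11).
  i = 4 (α = 1): (1−6)(1−4)(1−3)(1−9) = (−5)·(−3)·(−2)·(−8) = 240 ≡ 9, so v_4 = 9^{−1} = 5 (mod 11).
  i = 5 (α = 9): (9−6)(9−4)(9−3)(9−1) = 3·5·6·8 = 720 ≡ 5, so v_5 = 5^{−1} = 9 (mod 11).
  v = [5, 7, 7, 5, 9].
Step 2: syndromes of r = [5, 9, 0, 4, 6] (all sums mod 11).
  S_0 = Σ v_i r_i = 5·5 + 7·9 + 7·0 + 5·4 + 9·6 = 162 ≡ 8.
  S_1 = Σ v_i α_i r_i = 5·6·5 + 7·4·9 + 7·3·0 + 5·1·4 + 9·9·6 = 908 ≡ 6.
  α_i^2 mod 11 = [3, 5, 9, 1, 4].
  S_2 = Σ v_i α_i^2 r_i = 5·3·5 + 7·5·9 + 7·9·0 + 5·1·4 + 9·4·6 = 626 ≡ 10.
  S = (8, 6, 10) ≠ 0, so r is not a codeword (an error is present).
Step 3: locate the error. For a single error e at position i, S_ℓ = v_i·e·α_i^ℓ, so α_err = S_1/S_0.
  S_0^{−1} = 8^{−1} = 7 (mod 11), so α_err = 6·7 = 42 ≡ 9 = α_5. Error position i = 5.
  Consistency check: S_2/S_1 = 10·2 = 20 ≡ 9 = α_err ✓ (single-error assumption holds).
Step 4: error magnitude e = S_0/v_5 = S_0·∏_{j≠5}(α_5 − α_j) = 8·5 = 40 ≡ 7 (mod 11).
Step 5: correct position 5: c_5 = r_5 − e = 6 − 7 ≡ 10 (mod 11). Hence c = [5, 9, 0, 4, 10].
  Check: interpolating c through the α_i gives m(x) = 6 + 9·x (degree < 2) with m(α_i) = c_i for every i, so c is indeed a codeword.


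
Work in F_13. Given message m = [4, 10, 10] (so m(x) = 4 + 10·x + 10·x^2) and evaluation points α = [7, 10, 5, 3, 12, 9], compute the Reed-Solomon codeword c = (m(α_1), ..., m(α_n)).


c = [5, 12, 5, 7, 4, 7]

Message polynomial: m(x) = 4 + 10·x + 10·x^2 (mod 13).
For each evaluation point α_i, compute m(α_i) mod 13:
  α_1 = 7: Horner steps 10 → 2 → 5, so m(7) = 5.
  α_2 = 10: Horner steps 10 → 6 → 12, so m(10) = 12.
  α_3 = 5: Horner steps 10 → 8 → 5, so m(5) = 5.
  α_4 = 3: Horner steps 10 → 1 → 7, so m(3) = 7.
  α_5 = 12: Horner steps 10 → 0 → 4, so m(12) = 4.
  α_6 = 9: Horner steps 10 → 9 → 7, so m(9) = 7.
Codeword c = [5, 12, 5, 7, 4, 7] ∈ F_13^6.


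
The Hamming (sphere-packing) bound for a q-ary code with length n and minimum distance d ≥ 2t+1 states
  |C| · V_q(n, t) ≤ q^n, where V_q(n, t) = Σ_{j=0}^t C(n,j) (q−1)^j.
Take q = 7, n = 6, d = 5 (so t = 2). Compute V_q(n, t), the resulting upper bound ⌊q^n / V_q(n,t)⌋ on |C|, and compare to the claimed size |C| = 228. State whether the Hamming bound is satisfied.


V_q(n, t) = 577, q^n = 117649, Hamming bound = 203, |C| = 228 > bound (violated).

Step 1: Compute V_q(n, t) = Σ_{j=0}^2 C(n, j) (q−1)^j.
  j = 0: C(6,0)·(6)^0 = 1·1 = 1.
  j = 1: C(6,1)·(6)^1 = 6·6 = 36.
  j = 2: C(6,2)·(6)^2 = 15·36 = 540.
  V_q(n, t) = 1 + 36 + 540 = 577.
Step 2: q^n = 7^6 = 117649.
Step 3: Hamming bound ⌊q^n / V_q(n,t)⌋ = ⌊117649/577⌋ = 203.
Step 4: Compare |C| = 228 to 203: violated.
The claimed |C| lies above the Hamming bound, so no 7-ary code of length 6 with d ≥ 5 can have 228 codewords.


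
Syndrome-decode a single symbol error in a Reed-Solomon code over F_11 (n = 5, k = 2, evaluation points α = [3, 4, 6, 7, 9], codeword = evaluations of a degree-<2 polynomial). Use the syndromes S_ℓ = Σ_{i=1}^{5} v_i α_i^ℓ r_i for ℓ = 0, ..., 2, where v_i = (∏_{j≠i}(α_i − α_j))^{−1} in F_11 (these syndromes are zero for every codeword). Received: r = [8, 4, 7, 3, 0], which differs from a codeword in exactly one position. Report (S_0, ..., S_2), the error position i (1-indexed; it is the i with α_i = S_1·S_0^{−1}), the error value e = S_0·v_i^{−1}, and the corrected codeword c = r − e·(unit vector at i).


S = (4, 3, 5), error at position 5, error magnitude e = 5, c = [8, 4, 7, 3, 6].

Step 1: column multipliers v_i = (∏_{j≠i}(α_i − α_j))^{−1} mod 11.
  i = 1 (α = 3): (3−4)(3−6)(3−7)(3−9) = (−1)·(−3)·(−4)·(−6) = 72 ≡ 6, so v_1 = 6^{−1} = 2 (mod 11).
  i = 2 (α = 4): (4−3)(4−6)(4−7)(4−9) = 1·(−2)·(−3)·(−5) = −30 ≡ 3, so v_2 = 3^{−1} = 4 (mod 11).
  i = 3 (α = 6): (6−3)(6−4)(6−7)(6−9) = 3·2·(−1)·(−3) = 18 ≡ 7, so v_3 = 7^{−1} = 8 (mod 11).
  i = 4 (α = 7): (7−3)(7−4)(7−6)(7−9) = 4·3·1·(−2) = −24 ≡ 9, so v_4 = 9^{−1} = 5 (mod 11).
  i = 5 (α = 9): (9−3)(9−4)(9−6)(9−7) = 6·5·3·2 = 180 ≡ 4, so v_5 = 4^{−1} = 3 (mod 11).
  v = [2, 4, 8, 5, 3].
Step 2: syndromes of r = [8, 4, 7, 3, 0] (all sums mod 11).
  S_0 = Σ v_i r_i = 2·8 + 4·4 + 8·7 + 5·3 + 3·0 = 103 ≡ 4.
  S_1 = Σ v_i α_i r_i = 2·3·8 + 4·4·4 + 8·6·7 + 5·7·3 + 3·9·0 = 553 ≡ 3.
  α_i^2 mod 11 = [9, 5, 3, 5, 4].
  S_2 = Σ v_i α_i^2 r_i = 2·9·8 + 4·5·4 + 8·3·7 + 5·5·3 + 3·4·0 = 467 ≡ 5.
  S = (4, 3, 5) ≠ 0, so r is not a codeword (an error is present).
Step 3: locate the error. For a single error e at position i, S_ℓ = v_i·e·α_i^ℓ, so α_err = S_1/S_0.
  S_0^{−1} = 4^{−1} = 3 (mod 11), so α_err = 3·3 = 9 ≡ 9 = α_5. Error position i = 5.
  Consistency check: S_2/S_1 = 5·4 = 20 ≡ 9 = α_err ✓ (single-error assumption holds).
Step 4: error magnitude e = S_0/v_5 = S_0·∏_{j≠5}(α_5 − α_j) = 4·4 = 16 ≡ 5 (mod 11).
Step 5: correct position 5: c_5 = r_5 − e = 0 − 5 ≡ 6 (mod 11). Hence c = [8, 4, 7, 3, 6].
  Check: interpolating c through the α_i gives m(x) = 9 + 7·x (degree < 2) with m(α_i) = c_i for every i, so c is indeed a codeword.


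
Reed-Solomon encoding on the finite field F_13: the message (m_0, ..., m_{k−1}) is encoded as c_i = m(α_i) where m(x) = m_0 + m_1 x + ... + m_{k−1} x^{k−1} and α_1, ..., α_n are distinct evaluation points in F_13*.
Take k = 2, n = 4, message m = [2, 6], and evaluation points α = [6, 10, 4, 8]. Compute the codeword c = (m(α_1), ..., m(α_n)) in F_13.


c = [12, 10, 0, 11]

Message polynomial: m(x) = 2 + 6·x (mod 13).
For each evaluation point α_i, compute m(α_i) mod 13:
  α_1 = 6: Horner steps 6 → 12, so m(6) = 12.
  α_2 = 10: Horner steps 6 → 10, so m(10) = 10.
  α_3 = 4: Horner steps 6 → 0, so m(4) = 0.
  α_4 = 8: Horner steps 6 → 11, so m(8) = 11.
Codeword c = [12, 10, 0, 11] ∈ F_13^4.


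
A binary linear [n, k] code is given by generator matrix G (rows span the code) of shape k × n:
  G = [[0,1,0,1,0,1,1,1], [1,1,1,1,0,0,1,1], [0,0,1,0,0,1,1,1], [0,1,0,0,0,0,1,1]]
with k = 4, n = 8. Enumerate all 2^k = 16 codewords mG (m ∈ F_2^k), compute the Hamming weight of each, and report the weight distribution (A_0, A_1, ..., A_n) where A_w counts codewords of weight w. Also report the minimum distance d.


Weight distribution: A_0 = 1, A_2 = 2, A_3 = 6, A_4 = 3, A_5 = 2, A_6 = 2. Minimum distance d = 2.

Enumerate all 2^4 = 16 messages m ∈ F_2^4.
For each, compute codeword c = mG in F_2^8, then tally its weight.
  m = 0000 → c = 00000000, weight = 0.
  m = 1000 → c = 01010111, weight = 5.
  m = 0100 → c = 11110011, weight = 6.
  m = 1100 → c = 10100100, weight = 3.
  m = 0010 → c = 00100111, weight = 4.
  m = 1010 → c = 01110000, weight = 3.
  m = 0110 → c = 11010100, weight = 4.
  m = 1110 → c = 10000011, weight = 3.
  m = 0001 → c = 01000011, weight = 3.
  m = 1001 → c = 00010100, weight = 2.
  m = 0101 → c = 10110000, weight = 3.
  m = 1101 → c = 11100111, weight = 6.
  m = 0011 → c = 01100100, weight = 3.
  m = 1011 → c = 00110011, weight = 4.
  m = 0111 → c = 10010111, weight = 5.
  m = 1111 → c = 11000000, weight = 2.
Tally weights:
  weight 0: 1 codewords.
  weight 2: 2 codewords.
  weight 3: 6 codewords.
  weight 4: 3 codewords.
  weight 5: 2 codewords.
  weight 6: 2 codewords.
Minimum distance d = smallest w > 0 with A_w > 0 = 2.
Sanity: Σ A_w = 16 = 2^4 = 16 ✓.


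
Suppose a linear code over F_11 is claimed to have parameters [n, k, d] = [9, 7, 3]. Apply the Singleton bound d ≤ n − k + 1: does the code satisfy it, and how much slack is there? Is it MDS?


Singleton RHS = n − k + 1 = 3, slack = 0, bound satisfied, MDS.

Singleton bound: d ≤ n − k + 1.
Here n = 9, k = 7, so n − k + 1 = 3.
Given d = 3, check d ≤ 3: YES.
Slack = (n − k + 1) − d = 0.
The code is MDS (slack = 0).
Description: the claimed parameters are [9, 7, 3]_11; such a code would be MDS (meets Singleton bound).


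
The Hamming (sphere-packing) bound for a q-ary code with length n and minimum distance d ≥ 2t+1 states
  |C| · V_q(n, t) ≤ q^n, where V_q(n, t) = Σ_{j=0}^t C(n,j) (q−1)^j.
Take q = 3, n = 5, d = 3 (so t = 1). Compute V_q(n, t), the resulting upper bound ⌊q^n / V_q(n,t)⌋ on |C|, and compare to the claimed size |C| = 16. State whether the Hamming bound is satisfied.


V_q(n, t) = 11, q^n = 243, Hamming bound = 22, |C| = 16 ≤ bound (satisfied).

Step 1: Compute V_q(n, t) = Σ_{j=0}^1 C(n, j) (q−1)^j.
  j = 0: C(5,0)·(2)^0 = 1·1 = 1.
  j = 1: C(5,1)·(2)^1 = 5·2 = 10.
  V_q(n, t) = 1 + 10 = 11.
Step 2: q^n = 3^5 = 243.
Step 3: Hamming bound ⌊q^n / V_q(n,t)⌋ = ⌊243/11⌋ = 22.
Step 4: Compare |C| = 16 to 22: satisfied.
The claimed |C| lies below the Hamming bound.


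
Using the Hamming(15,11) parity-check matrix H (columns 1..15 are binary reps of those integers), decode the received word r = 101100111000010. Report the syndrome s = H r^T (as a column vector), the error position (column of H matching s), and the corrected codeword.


s = (1, 1, 1, 0)^T, error position = 14, corrected codeword c = 101100111000000

Compute s = H r^T mod 2 one row at a time:
  s_1 = 1 + 1 + 0 + 0 + 0 + 0 + 1 + 0 = 3 ≡ 1 (mod 2).
  s_2 = 1 + 0 + 0 + 1 + 0 + 0 + 1 + 0 = 3 ≡ 1 (mod 2).
  s_3 = 0 + 1 + 0 + 1 + 0 + 0 + 1 + 0 = 3 ≡ 1 (mod 2).
  s_4 = 1 + 1 + 0 + 1 + 1 + 0 + 0 + 0 = 4 ≡ 0 (mod 2).
s = (1, 1, 1, 0)^T — this equals column 14 of H (binary 1110), so error is at position 14.
Correct: flip bit 14 of r = 101100111000010 to get c = 101100111000000.


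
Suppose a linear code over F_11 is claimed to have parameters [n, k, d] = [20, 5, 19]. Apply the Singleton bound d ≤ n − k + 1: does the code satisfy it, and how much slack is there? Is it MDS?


Singleton RHS = n − k + 1 = 16, slack = -3, bound violated (no such code; not MDS).

Singleton bound: d ≤ n − k + 1.
Here n = 20, k = 5, so n − k + 1 = 16.
Given d = 19, check d ≤ 16: NO.
Slack = (n − k + 1) − d = -3.
The slack is negative: d = 19 exceeds n − k + 1 = 16 by 3, so the Singleton bound is violated and no linear [20, 5, 19]_11 code can exist. In particular it is not MDS (MDS requires d = n − k + 1 exactly).
Description: the claimed parameters are [20, 5, 19]_11; such a code would be impossible (violates the Singleton bound).


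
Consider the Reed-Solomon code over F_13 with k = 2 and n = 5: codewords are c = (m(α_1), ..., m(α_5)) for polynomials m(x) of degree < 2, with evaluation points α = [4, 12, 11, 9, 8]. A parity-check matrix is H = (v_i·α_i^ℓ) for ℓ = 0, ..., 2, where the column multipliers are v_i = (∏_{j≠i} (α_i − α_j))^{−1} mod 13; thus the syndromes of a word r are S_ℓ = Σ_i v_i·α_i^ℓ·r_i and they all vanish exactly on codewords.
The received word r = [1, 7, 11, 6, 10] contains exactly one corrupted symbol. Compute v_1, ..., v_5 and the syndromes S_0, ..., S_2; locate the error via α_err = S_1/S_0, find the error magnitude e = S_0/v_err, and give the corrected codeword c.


S = (7, 2, 8), error at position 1, error magnitude e = 1, c = [0, 7, 11, 6, 10].

Step 1: column multipliers v_i = (∏_{j≠i}(α_i − α_j))^{−1} mod 13.
  i = 1 (α = 4): (4−12)(4−11)(4−9)(4−8) = (−8)·(−7)·(−5)·(−4) = 1120 ≡ 2, so v_1 = 2^{−1} = 7 (mod 13).
  i = 2 (α = 12): (12−4)(12−11)(12−9)(12−8) = 8·1·3·4 = 96 ≡ 5, so v_2 = 5^{−1} = 8 (mod 13).
  i = 3 (α = 11): (11−4)(11−12)(11−9)(11−8) = 7·(−1)·2·3 = −42 ≡ 10, so v_3 = 10^{−1} = 4 (mod 13).
  i = 4 (α = 9): (9−4)(9−12)(9−11)(9−8) = 5·(−3)·(−2)·1 = 30 ≡ 4, so v_4 = 4^{−1} = 10 (mod 13).
  i = 5 (α = 8): (8−4)(8−12)(8−11)(8−9) = 4·(−4)·(−3)·(−1) = −48 ≡ 4, so v_5 = 4^{−1} = 10 (mod 13).
  v = [7, 8, 4, 10, 10].
Step 2: syndromes of r = [1, 7, 11, 6, 10] (all sums mod 13).
  S_0 = Σ v_i r_i = 7·1 + 8·7 + 4·11 + 10·6 + 10·10 = 267 ≡ 7.
  S_1 = Σ v_i α_i r_i = 7·4·1 + 8·12·7 + 4·11·11 + 10·9·6 + 10·8·10 = 2524 ≡ 2.
  α_i^2 mod 13 = [3, 1, 4, 3, 12].
  S_2 = Σ v_i α_i^2 r_i = 7·3·1 + 8·1·7 + 4·4·11 + 10·3·6 + 10·12·10 = 1633 ≡ 8.
  S = (7, 2, 8) ≠ 0, so r is not a codeword (an error is present).
Step 3: locate the error. For a single error e at position i, S_ℓ = v_i·e·α_i^ℓ, so α_err = S_1/S_0.
  S_0^{−1} = 7^{−1} = 2 (mod 13), so α_err = 2·2 = 4 ≡ 4 = α_1. Error position i = 1.
  Consistency check: S_2/S_1 = 8·7 = 56 ≡ 4 = α_err ✓ (single-error assumption holds).
Step 4: error magnitude e = S_0/v_1 = S_0·∏_{j≠1}(α_1 − α_j) = 7·2 = 14 ≡ 1 (mod 13).
Step 5: correct position 1: c_1 = r_1 − e = 1 − 1 ≡ 0 (mod 13). Hence c = [0, 7, 11, 6, 10].
  Check: interpolating c through the α_i gives m(x) = 3 + 9·x (degree < 2) with m(α_i) = c_i for every i, so c is indeed a codeword.


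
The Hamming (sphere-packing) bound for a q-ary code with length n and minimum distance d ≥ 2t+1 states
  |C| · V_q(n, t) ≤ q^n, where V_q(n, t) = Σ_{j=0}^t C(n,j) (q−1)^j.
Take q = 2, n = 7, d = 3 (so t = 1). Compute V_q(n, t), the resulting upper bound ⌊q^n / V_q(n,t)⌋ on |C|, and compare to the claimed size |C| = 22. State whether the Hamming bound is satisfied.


V_q(n, t) = 8, q^n = 128, Hamming bound = 16, |C| = 22 > bound (violated).

Step 1: Compute V_q(n, t) = Σ_{j=0}^1 C(n, j) (q−1)^j.
  j = 0: C(7,0)·(1)^0 = 1·1 = 1.
  j = 1: C(7,1)·(1)^1 = 7·1 = 7.
  V_q(n, t) = 1 + 7 = 8.
Step 2: q^n = 2^7 = 128.
Step 3: Hamming bound ⌊q^n / V_q(n,t)⌋ = ⌊128/8⌋ = 16.
Step 4: Compare |C| = 22 to 16: violated.
The claimed |C| lies above the Hamming bound, so no 2-ary code of length 7 with d ≥ 3 can have 22 codewords.


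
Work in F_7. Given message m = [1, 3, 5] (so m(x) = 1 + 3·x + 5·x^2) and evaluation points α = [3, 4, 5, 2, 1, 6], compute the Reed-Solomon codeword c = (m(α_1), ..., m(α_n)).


c = [6, 2, 1, 6, 2, 3]

Message polynomial: m(x) = 1 + 3·x + 5·x^2 (mod 7).
For each evaluation point α_i, compute m(α_i) mod 7:
  α_1 = 3: Horner steps 5 → 4 → 6, so m(3) = 6.
  α_2 = 4: Horner steps 5 → 2 → 2, so m(4) = 2.
  α_3 = 5: Horner steps 5 → 0 → 1, so m(5) = 1.
  α_4 = 2: Horner steps 5 → 6 → 6, so m(2) = 6.
  α_5 = 1: Horner steps 5 → 1 → 2, so m(1) = 2.
  α_6 = 6: Horner steps 5 → 5 → 3, so m(6) = 3.
Codeword c = [6, 2, 1, 6, 2, 3] ∈ F_7^6.


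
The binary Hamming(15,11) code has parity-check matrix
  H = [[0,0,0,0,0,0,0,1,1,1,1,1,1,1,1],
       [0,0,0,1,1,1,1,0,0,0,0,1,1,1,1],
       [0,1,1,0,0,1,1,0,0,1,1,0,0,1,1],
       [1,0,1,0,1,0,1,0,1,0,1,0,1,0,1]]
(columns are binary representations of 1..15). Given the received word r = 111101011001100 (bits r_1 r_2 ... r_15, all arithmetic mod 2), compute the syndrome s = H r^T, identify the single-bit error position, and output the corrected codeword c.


s = (0, 0, 1, 0)^T, error position = 2, corrected codeword c = 101101011001100

Compute s = H r^T mod 2 one row at a time:
  s_1 = 1 + 1 + 0 + 0 + 1 + 1 + 0 + 0 = 4 ≡ 0 (mod 2).
  s_2 = 1 + 0 + 1 + 0 + 1 + 1 + 0 + 0 = 4 ≡ 0 (mod 2).
  s_3 = 1 + 1 + 1 + 0 + 0 + 0 + 0 + 0 = 3 ≡ 1 (mod 2).
  s_4 = 1 + 1 + 0 + 0 + 1 + 0 + 1 + 0 = 4 ≡ 0 (mod 2).
s = (0, 0, 1, 0)^T — this equals column 2 of H (binary 0010), so error is at position 2.
Correct: flip bit 2 of r = 111101011001100 to get c = 101101011001100.


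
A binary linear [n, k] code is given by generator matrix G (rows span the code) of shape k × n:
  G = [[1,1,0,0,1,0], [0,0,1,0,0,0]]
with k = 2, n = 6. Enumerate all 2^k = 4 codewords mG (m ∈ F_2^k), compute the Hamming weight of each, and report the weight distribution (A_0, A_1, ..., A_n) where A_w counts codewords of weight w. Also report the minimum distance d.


Weight distribution: A_0 = 1, A_1 = 1, A_3 = 1, A_4 = 1. Minimum distance d = 1.

Enumerate all 2^2 = 4 messages m ∈ F_2^2.
For each, compute codeword c = mG in F_2^6, then tally its weight.
  m = 00 → c = 000000, weight = 0.
  m = 10 → c = 110010, weight = 3.
  m = 01 → c = 001000, weight = 1.
  m = 11 → c = 111010, weight = 4.
Tally weights:
  weight 0: 1 codewords.
  weight 1: 1 codewords.
  weight 3: 1 codewords.
  weight 4: 1 codewords.
Minimum distance d = smallest w > 0 with A_w > 0 = 1.
Sanity: Σ A_w = 4 = 2^2 = 4 ✓.


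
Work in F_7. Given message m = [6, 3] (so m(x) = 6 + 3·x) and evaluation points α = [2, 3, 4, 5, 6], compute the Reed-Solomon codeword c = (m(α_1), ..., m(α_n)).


c = [5, 1, 4, 0, 3]

Message polynomial: m(x) = 6 + 3·x (mod 7).
For each evaluation point α_i, compute m(α_i) mod 7:
  α_1 = 2: Horner steps 3 → 5, so m(2) = 5.
  α_2 = 3: Horner steps 3 → 1, so m(3) = 1.
  α_3 = 4: Horner steps 3 → 4, so m(4) = 4.
  α_4 = 5: Horner steps 3 → 0, so m(5) = 0.
  α_5 = 6: Horner steps 3 → 3, so m(6) = 3.
Codeword c = [5, 1, 4, 0, 3] ∈ F_7^5.


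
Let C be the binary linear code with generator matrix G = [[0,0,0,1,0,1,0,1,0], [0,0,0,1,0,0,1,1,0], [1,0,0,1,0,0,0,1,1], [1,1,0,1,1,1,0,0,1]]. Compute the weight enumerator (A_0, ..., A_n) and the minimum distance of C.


Weight distribution: A_0 = 1, A_2 = 1, A_3 = 5, A_4 = 3, A_5 = 2, A_6 = 3, A_7 = 1. Minimum distance d = 2.

Enumerate all 2^4 = 16 messages m ∈ F_2^4.
For each, compute codeword c = mG in F_2^9, then tally its weight.
  m = 0000 → c = 000000000, weight = 0.
  m = 1000 → c = 000101010, weight = 3.
  m = 0100 → c = 000100110, weight = 3.
  m = 1100 → c = 000001100, weight = 2.
  m = 0010 → c = 100100011, weight = 4.
  m = 1010 → c = 100001001, weight = 3.
  m = 0110 → c = 100000101, weight = 3.
  m = 1110 → c = 100101111, weight = 6.
  m = 0001 → c = 110111001, weight = 6.
  m = 1001 → c = 110010011, weight = 5.
  m = 0101 → c = 110011111, weight = 7.
  m = 1101 → c = 110110101, weight = 6.
  m = 0011 → c = 010011010, weight = 4.
  m = 1011 → c = 010110000, weight = 3.
  m = 0111 → c = 010111100, weight = 5.
  m = 1111 → c = 010010110, weight = 4.
Tally weights:
  weight 0: 1 codewords.
  weight 2: 1 codewords.
  weight 3: 5 codewords.
  weight 4: 3 codewords.
  weight 5: 2 codewords.
  weight 6: 3 codewords.
  weight 7: 1 codewords.
Minimum distance d = smallest w > 0 with A_w > 0 = 2.
Sanity: Σ A_w = 16 = 2^4 = 16 ✓.


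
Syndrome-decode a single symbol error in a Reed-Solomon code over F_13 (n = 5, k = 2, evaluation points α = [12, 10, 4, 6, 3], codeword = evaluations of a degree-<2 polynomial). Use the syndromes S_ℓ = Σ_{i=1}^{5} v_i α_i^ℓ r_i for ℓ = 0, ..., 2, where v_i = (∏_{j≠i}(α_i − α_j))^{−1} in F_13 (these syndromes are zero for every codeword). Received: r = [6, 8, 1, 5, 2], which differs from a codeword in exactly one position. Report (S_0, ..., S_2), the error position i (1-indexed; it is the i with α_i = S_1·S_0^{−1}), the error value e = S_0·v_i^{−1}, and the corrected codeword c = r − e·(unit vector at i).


S = (6, 10, 8), error at position 4, error magnitude e = 6, c = [6, 8, 1, 12, 2].

Step 1: column multipliers v_i = (∏_{j≠i}(α_i − α_j))^{−1} mod 13.
  i = 1 (α = 12): (12−10)(12−4)(12−6)(12−3) = 2·8·6·9 = 864 ≡ 6, so v_1 = 6^{−1} = 11 (mod 13).
  i = 2 (α = 10): (10−12)(10−4)(10−6)(10−3) = (−2)·6·4·7 = −336 ≡ 2, so v_2 = 2^{−1} = 7 (mod 13).
  i = 3 (α = 4): (4−12)(4−10)(4−6)(4−3) = (−8)·(−6)·(−2)·1 = −96 ≡ 8, so v_3 = 8^{−1} = 5 (mod 13).
  i = 4 (α = 6): (6−12)(6−10)(6−4)(6−3) = (−6)·(−4)·2·3 = 144 ≡ 1, so v_4 = 1^{−1} = 1 (mod 13).
  i = 5 (α = 3): (3−12)(3−10)(3−4)(3−6) = (−9)·(−7)·(−1)·(−3) = 189 ≡ 7, so v_5 = 7^{−1} = 2 (mod 13).
  v = [11, 7, 5, 1, 2].
Step 2: syndromes of r = [6, 8, 1, 5, 2] (all sums mod 13).
  S_0 = Σ v_i r_i = 11·6 + 7·8 + 5·1 + 1·5 + 2·2 = 136 ≡ 6.
  S_1 = Σ v_i α_i r_i = 11·12·6 + 7·10·8 + 5·4·1 + 1·6·5 + 2·3·2 = 1414 ≡ 10.
  α_i^2 mod 13 = [1, 9, 3, 10, 9].
  S_2 = Σ v_i α_i^2 r_i = 11·1·6 + 7·9·8 + 5·3·1 + 1·10·5 + 2·9·2 = 671 ≡ 8.
  S = (6, 10, 8) ≠ 0, so r is not a codeword (an error is present).
Step 3: locate the error. For a single error e at position i, S_ℓ = v_i·e·α_i^ℓ, so α_err = S_1/S_0.
  S_0^{−1} = 6^{−1} = 11 (mod 13), so α_err = 10·11 = 110 ≡ 6 = α_4. Error position i = 4.
  Consistency check: S_2/S_1 = 8·4 = 32 ≡ 6 = α_err ✓ (single-error assumption holds).
Step 4: error magnitude e = S_0/v_4 = S_0·∏_{j≠4}(α_4 − α_j) = 6·1 = 6 ≡ 6 (mod 13).
Step 5: correct position 4: c_4 = r_4 − e = 5 − 6 ≡ 12 (mod 13). Hence c = [6, 8, 1, 12, 2].
  Check: interpolating c through the α_i gives m(x) = 5 + 12·x (degree < 2) with m(α_i) = c_i for every i, so c is indeed a codeword.


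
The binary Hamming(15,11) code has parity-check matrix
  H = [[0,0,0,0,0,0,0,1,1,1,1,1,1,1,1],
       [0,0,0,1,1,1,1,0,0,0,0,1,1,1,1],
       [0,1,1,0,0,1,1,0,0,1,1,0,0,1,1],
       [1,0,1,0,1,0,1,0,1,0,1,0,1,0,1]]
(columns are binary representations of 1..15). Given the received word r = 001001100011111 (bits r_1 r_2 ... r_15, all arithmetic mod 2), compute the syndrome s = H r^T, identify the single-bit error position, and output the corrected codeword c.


s = (1, 0, 0, 1)^T, error position = 9, corrected codeword c = 001001101011111

Compute s = H r^T mod 2 one row at a time:
  s_1 = 0 + 0 + 0 + 1 + 1 + 1 + 1 + 1 = 5 ≡ 1 (mod 2).
  s_2 = 0 + 0 + 1 + 1 + 1 + 1 + 1 + 1 = 6 ≡ 0 (mod 2).
  s_3 = 0 + 1 + 1 + 1 + 0 + 1 + 1 + 1 = 6 ≡ 0 (mod 2).
  s_4 = 0 + 1 + 0 + 1 + 0 + 1 + 1 + 1 = 5 ≡ 1 (mod 2).
s = (1, 0, 0, 1)^T — this equals column 9 of H (binary 1001), so error is at position 9.
Correct: flip bit 9 of r = 001001100011111 to get c = 001001101011111.


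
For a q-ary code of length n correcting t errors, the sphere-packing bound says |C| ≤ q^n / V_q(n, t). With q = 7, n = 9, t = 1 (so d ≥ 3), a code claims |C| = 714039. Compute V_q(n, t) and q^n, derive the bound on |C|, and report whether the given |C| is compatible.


V_q(n, t) = 55, q^n = 40353607, Hamming bound = 733701, |C| = 714039 ≤ bound (satisfied).

Step 1: Compute V_q(n, t) = Σ_{j=0}^1 C(n, j) (q−1)^j.
  j = 0: C(9,0)·(6)^0 = 1·1 = 1.
  j = 1: C(9,1)·(6)^1 = 9·6 = 54.
  V_q(n, t) = 1 + 54 = 55.
Step 2: q^n = 7^9 = 40353607.
Step 3: Hamming bound ⌊q^n / V_q(n,t)⌋ = ⌊40353607/55⌋ = 733701.
Step 4: Compare |C| = 714039 to 733701: satisfied.
The claimed |C| lies below the Hamming bound.


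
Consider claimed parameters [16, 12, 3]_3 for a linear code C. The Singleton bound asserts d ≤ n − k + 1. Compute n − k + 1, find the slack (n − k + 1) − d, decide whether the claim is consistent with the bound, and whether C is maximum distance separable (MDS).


Singleton RHS = n − k + 1 = 5, slack = 2, bound satisfied, not MDS.

Singleton bound: d ≤ n − k + 1.
Here n = 16, k = 12, so n − k + 1 = 5.
Given d = 3, check d ≤ 5: YES.
Slack = (n − k + 1) − d = 2.
The code is NOT MDS (slack = 2 > 0).
Description: the claimed parameters are [16, 12, 3]_3; such a code would be non-MDS.


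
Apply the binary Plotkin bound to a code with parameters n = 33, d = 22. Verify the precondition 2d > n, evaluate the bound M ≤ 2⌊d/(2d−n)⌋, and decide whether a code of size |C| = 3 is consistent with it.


Plotkin bound M ≤ 4; given |C| = 3 ≤ bound (satisfied).

Check applicability: 2d = 44, n = 33.
2d − n = 11 > 0, so Plotkin applies.
Compute d/(2d−n) = 22/11 ≈ 2.0000.
⌊d/(2d−n)⌋ = 2.
Plotkin bound: M ≤ 2·2 = 4.
Given |C| = 3, check: satisfied.
This |C| is below the Plotkin bound.


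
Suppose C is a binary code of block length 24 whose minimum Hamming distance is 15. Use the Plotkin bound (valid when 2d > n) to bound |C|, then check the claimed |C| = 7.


Plotkin bound M ≤ 4; given |C| = 7 > bound (violated).

Check applicability: 2d = 30, n = 24.
2d − n = 6 > 0, so Plotkin applies.
Compute d/(2d−n) = 15/6 ≈ 2.5000.
⌊d/(2d−n)⌋ = 2.
Plotkin bound: M ≤ 2·2 = 4.
Given |C| = 7, check: VIOLATED.
This |C| is above the Plotkin bound, so no binary code with n = 24, d = 15 and 7 codewords exists.


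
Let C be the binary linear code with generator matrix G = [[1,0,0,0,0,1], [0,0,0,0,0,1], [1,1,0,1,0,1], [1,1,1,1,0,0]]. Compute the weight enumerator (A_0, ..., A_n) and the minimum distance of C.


Weight distribution: A_0 = 1, A_1 = 3, A_2 = 4, A_3 = 4, A_4 = 3, A_5 = 1. Minimum distance d = 1.

Enumerate all 2^4 = 16 messages m ∈ F_2^4.
For each, compute codeword c = mG in F_2^6, then tally its weight.
  m = 0000 → c = 000000, weight = 0.
  m = 1000 → c = 100001, weight = 2.
  m = 0100 → c = 000001, weight = 1.
  m = 1100 → c = 100000, weight = 1.
  m = 0010 → c = 110101, weight = 4.
  m = 1010 → c = 010100, weight = 2.
  m = 0110 → c = 110100, weight = 3.
  m = 1110 → c = 010101, weight = 3.
  m = 0001 → c = 111100, weight = 4.
  m = 1001 → c = 011101, weight = 4.
  m = 0101 → c = 111101, weight = 5.
  m = 1101 → c = 011100, weight = 3.
  m = 0011 → c = 001001, weight = 2.
  m = 1011 → c = 101000, weight = 2.
  m = 0111 → c = 001000, weight = 1.
  m = 1111 → c = 101001, weight = 3.
Tally weights:
  weight 0: 1 codewords.
  weight 1: 3 codewords.
  weight 2: 4 codewords.
  weight 3: 4 codewords.
  weight 4: 3 codewords.
  weight 5: 1 codewords.
Minimum distance d = smallest w > 0 with A_w > 0 = 1.
Sanity: Σ A_w = 16 = 2^4 = 16 ✓.


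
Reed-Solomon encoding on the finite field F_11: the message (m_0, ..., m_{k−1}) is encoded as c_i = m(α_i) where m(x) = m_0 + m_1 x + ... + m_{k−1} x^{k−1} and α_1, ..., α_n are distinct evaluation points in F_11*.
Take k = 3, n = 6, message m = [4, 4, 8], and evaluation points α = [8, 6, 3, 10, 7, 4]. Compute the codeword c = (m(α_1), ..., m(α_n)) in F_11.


c = [9, 8, 0, 8, 6, 5]

Message polynomial: m(x) = 4 + 4·x + 8·x^2 (mod 11).
For each evaluation point α_i, compute m(α_i) mod 11:
  α_1 = 8: Horner steps 8 → 2 → 9, so m(8) = 9.
  α_2 = 6: Horner steps 8 → 8 → 8, so m(6) = 8.
  α_3 = 3: Horner steps 8 → 6 → 0, so m(3) = 0.
  α_4 = 10: Horner steps 8 → 7 → 8, so m(10) = 8.
  α_5 = 7: Horner steps 8 → 5 → 6, so m(7) = 6.
  α_6 = 4: Horner steps 8 → 3 → 5, so m(4) = 5.
Codeword c = [9, 8, 0, 8, 6, 5] ∈ F_11^6.


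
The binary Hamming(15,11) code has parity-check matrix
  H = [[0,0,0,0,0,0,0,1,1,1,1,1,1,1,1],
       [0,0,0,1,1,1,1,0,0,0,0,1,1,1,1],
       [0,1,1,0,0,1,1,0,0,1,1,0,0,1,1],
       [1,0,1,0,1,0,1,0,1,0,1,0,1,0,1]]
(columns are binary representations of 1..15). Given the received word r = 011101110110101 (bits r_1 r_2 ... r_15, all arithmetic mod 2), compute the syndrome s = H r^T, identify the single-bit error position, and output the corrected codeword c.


s = (1, 1, 1, 1)^T, error position = 15, corrected codeword c = 011101110110100

Compute s = H r^T mod 2 one row at a time:
  s_1 = 1 + 0 + 1 + 1 + 0 + 1 + 0 + 1 = 5 ≡ 1 (mod 2).
  s_2 = 1 + 0 + 1 + 1 + 0 + 1 + 0 + 1 = 5 ≡ 1 (mod 2).
  s_3 = 1 + 1 + 1 + 1 + 1 + 1 + 0 + 1 = 7 ≡ 1 (mod 2).
  s_4 = 0 + 1 + 0 + 1 + 0 + 1 + 1 + 1 = 5 ≡ 1 (mod 2).
s = (1, 1, 1, 1)^T — this equals column 15 of H (binary 1111), so error is at position 15.
Correct: flip bit 15 of r = 011101110110101 to get c = 011101110110100.


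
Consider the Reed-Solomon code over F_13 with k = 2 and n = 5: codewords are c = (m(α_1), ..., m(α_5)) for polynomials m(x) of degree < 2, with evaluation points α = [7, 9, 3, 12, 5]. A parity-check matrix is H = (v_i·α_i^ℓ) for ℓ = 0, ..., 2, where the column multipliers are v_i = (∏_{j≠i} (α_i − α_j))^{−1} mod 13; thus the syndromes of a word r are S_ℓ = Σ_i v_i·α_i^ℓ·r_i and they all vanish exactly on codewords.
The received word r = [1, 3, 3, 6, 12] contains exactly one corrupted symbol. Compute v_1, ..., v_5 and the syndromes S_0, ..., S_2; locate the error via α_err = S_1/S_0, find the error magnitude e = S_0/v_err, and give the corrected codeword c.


S = (2, 6, 5), error at position 3, error magnitude e = 6, c = [1, 3, 10, 6, 12].

Step 1: column multipliers v_i = (∏_{j≠i}(α_i − α_j))^{−1} mod 13.
  i = 1 (α = 7): (7−9)(7−3)(7−12)(7−5) = (−2)·4·(−5)·2 = 80 ≡ 2, so v_1 = 2^{−1} = 7 (mod 13).
  i = 2 (α = 9): (9−7)(9−3)(9−12)(9−5) = 2·6·(−3)·4 = −144 ≡ 12, so v_2 = 12^{−1} = 12 (mod 13).
  i = 3 (α = 3): (3−7)(3−9)(3−12)(3−5) = (−4)·(−6)·(−9)·(−2) = 432 ≡ 3, so v_3 = 3^{−1} = 9 (mod 13).
  i = 4 (α = 12): (12−7)(12−9)(12−3)(12−5) = 5·3·9·7 = 945 ≡ 9, so v_4 = 9^{−1} = 3 (mod 13).
  i = 5 (α = 5): (5−7)(5−9)(5−3)(5−12) = (−2)·(−4)·2·(−7) = −112 ≡ 5, so v_5 = 5^{−1} = 8 (mod 13).
  v = [7, 12, 9, 3, 8].
Step 2: syndromes of r = [1, 3, 3, 6, 12] (all sums mod 13).
  S_0 = Σ v_i r_i = 7·1 + 12·3 + 9·3 + 3·6 + 8·12 = 184 ≡ 2.
  S_1 = Σ v_i α_i r_i = 7·7·1 + 12·9·3 + 9·3·3 + 3·12·6 + 8·5·12 = 1150 ≡ 6.
  α_i^2 mod 13 = [10, 3, 9, 1, 12].
  S_2 = Σ v_i α_i^2 r_i = 7·10·1 + 12·3·3 + 9·9·3 + 3·1·6 + 8·12·12 = 1591 ≡ 5.
  S = (2, 6, 5) ≠ 0, so r is not a codeword (an error is present).
Step 3: locate the error. For a single error e at position i, S_ℓ = v_i·e·α_i^ℓ, so α_err = S_1/S_0.
  S_0^{−1} = 2^{−1} = 7 (mod 13), so α_err = 6·7 = 42 ≡ 3 = α_3. Error position i = 3.
  Consistency check: S_2/S_1 = 5·11 = 55 ≡ 3 = α_err ✓ (single-error assumption holds).
Step 4: error magnitude e = S_0/v_3 = S_0·∏_{j≠3}(α_3 − α_j) = 2·3 = 6 ≡ 6 (mod 13).
Step 5: correct position 3: c_3 = r_3 − e = 3 − 6 ≡ 10 (mod 13). Hence c = [1, 3, 10, 6, 12].
  Check: interpolating c through the α_i gives m(x) = 7 + 1·x (degree < 2) with m(α_i) = c_i for every i, so c is indeed a codeword.


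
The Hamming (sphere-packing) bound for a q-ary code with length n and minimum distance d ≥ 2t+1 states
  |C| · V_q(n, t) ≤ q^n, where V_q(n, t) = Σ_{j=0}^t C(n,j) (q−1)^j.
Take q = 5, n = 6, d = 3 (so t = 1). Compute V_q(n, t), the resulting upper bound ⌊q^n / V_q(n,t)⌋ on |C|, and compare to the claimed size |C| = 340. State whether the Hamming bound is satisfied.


V_q(n, t) = 25, q^n = 15625, Hamming bound = 625, |C| = 340 ≤ bound (satisfied).

Step 1: Compute V_q(n, t) = Σ_{j=0}^1 C(n, j) (q−1)^j.
  j = 0: C(6,0)·(4)^0 = 1·1 = 1.
  j = 1: C(6,1)·(4)^1 = 6·4 = 24.
  V_q(n, t) = 1 + 24 = 25.
Step 2: q^n = 5^6 = 15625.
Step 3: Hamming bound ⌊q^n / V_q(n,t)⌋ = ⌊15625/25⌋ = 625.
Step 4: Compare |C| = 340 to 625: satisfied.
The claimed |C| lies below the Hamming bound.


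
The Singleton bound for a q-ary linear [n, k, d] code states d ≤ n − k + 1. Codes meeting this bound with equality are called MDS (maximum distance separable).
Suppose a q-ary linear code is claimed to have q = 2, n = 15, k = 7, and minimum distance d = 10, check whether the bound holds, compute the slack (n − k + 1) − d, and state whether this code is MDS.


Singleton RHS = n − k + 1 = 9, slack = -1, bound violated (no such code; not MDS).

Singleton bound: d ≤ n − k + 1.
Here n = 15, k = 7, so n − k + 1 = 9.
Given d = 10, check d ≤ 9: NO.
Slack = (n − k + 1) − d = -1.
The slack is negative: d = 10 exceeds n − k + 1 = 9 by 1, so the Singleton bound is violated and no linear [15, 7, 10]_2 code can exist. In particular it is not MDS (MDS requires d = n − k + 1 exactly).
Description: the claimed parameters are [15, 7, 10]_2; such a code would be impossible (violates the Singleton bound).


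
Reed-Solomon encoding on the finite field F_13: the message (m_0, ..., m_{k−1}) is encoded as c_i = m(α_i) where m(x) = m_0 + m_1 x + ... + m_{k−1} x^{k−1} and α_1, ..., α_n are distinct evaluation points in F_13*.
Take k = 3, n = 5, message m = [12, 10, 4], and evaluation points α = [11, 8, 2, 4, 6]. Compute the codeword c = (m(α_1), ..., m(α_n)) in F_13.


c = [8, 10, 9, 12, 8]

Message polynomial: m(x) = 12 + 10·x + 4·x^2 (mod 13).
For each evaluation point α_i, compute m(α_i) mod 13:
  α_1 = 11: Horner steps 4 → 2 → 8, so m(11) = 8.
  α_2 = 8: Horner steps 4 → 3 → 10, so m(8) = 10.
  α_3 = 2: Horner steps 4 → 5 → 9, so m(2) = 9.
  α_4 = 4: Horner steps 4 → 0 → 12, so m(4) = 12.
  α_5 = 6: Horner steps 4 → 8 → 8, so m(6) = 8.
Codeword c = [8, 10, 9, 12, 8] ∈ F_13^5.


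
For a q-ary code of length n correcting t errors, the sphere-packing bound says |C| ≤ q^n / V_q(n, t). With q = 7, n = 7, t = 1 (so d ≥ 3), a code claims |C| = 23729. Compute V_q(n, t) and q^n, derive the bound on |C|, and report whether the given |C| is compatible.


V_q(n, t) = 43, q^n = 823543, Hamming bound = 19152, |C| = 23729 > bound (violated).

Step 1: Compute V_q(n, t) = Σ_{j=0}^1 C(n, j) (q−1)^j.
  j = 0: C(7,0)·(6)^0 = 1·1 = 1.
  j = 1: C(7,1)·(6)^1 = 7·6 = 42.
  V_q(n, t) = 1 + 42 = 43.
Step 2: q^n = 7^7 = 823543.
Step 3: Hamming bound ⌊q^n / V_q(n,t)⌋ = ⌊823543/43⌋ = 19152.
Step 4: Compare |C| = 23729 to 19152: violated.
The claimed |C| lies above the Hamming bound, so no 7-ary code of length 7 with d ≥ 3 can have 23729 codewords.


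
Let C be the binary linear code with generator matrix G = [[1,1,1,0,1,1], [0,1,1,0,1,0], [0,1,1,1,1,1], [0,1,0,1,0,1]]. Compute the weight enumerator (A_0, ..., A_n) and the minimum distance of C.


Weight distribution: A_0 = 1, A_1 = 1, A_2 = 4, A_3 = 4, A_4 = 3, A_5 = 3. Minimum distance d = 1.

Enumerate all 2^4 = 16 messages m ∈ F_2^4.
For each, compute codeword c = mG in F_2^6, then tally its weight.
  m = 0000 → c = 000000, weight = 0.
  m = 1000 → c = 111011, weight = 5.
  m = 0100 → c = 011010, weight = 3.
  m = 1100 → c = 100001, weight = 2.
  m = 0010 → c = 011111, weight = 5.
  m = 1010 → c = 100100, weight = 2.
  m = 0110 → c = 000101, weight = 2.
  m = 1110 → c = 111110, weight = 5.
  m = 0001 → c = 010101, weight = 3.
  m = 1001 → c = 101110, weight = 4.
  m = 0101 → c = 001111, weight = 4.
  m = 1101 → c = 110100, weight = 3.
  m = 0011 → c = 001010, weight = 2.
  m = 1011 → c = 110001, weight = 3.
  m = 0111 → c = 010000, weight = 1.
  m = 1111 → c = 101011, weight = 4.
Tally weights:
  weight 0: 1 codewords.
  weight 1: 1 codewords.
  weight 2: 4 codewords.
  weight 3: 4 codewords.
  weight 4: 3 codewords.
  weight 5: 3 codewords.
Minimum distance d = smallest w > 0 with A_w > 0 = 1.
Sanity: Σ A_w = 16 = 2^4 = 16 ✓.


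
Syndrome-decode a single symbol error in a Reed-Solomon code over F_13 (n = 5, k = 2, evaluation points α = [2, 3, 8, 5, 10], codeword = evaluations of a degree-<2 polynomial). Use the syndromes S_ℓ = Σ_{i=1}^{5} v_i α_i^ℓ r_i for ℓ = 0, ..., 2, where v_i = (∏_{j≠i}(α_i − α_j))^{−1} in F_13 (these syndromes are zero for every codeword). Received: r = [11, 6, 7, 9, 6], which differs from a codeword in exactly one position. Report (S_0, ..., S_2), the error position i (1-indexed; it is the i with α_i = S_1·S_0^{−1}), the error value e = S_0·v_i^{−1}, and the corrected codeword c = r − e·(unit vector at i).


S = (9, 12, 3), error at position 5, error magnitude e = 9, c = [11, 6, 7, 9, 10].

Step 1: column multipliers v_i = (∏_{j≠i}(α_i − α_j))^{−1} mod 13.
  i = 1 (α = 2): (2−3)(2−8)(2−5)(2−10) = (−1)·(−6)·(−3)·(−8) = 144 ≡ 1, so v_1 = 1^{−1} = 1 (mod 13).
  i = 2 (α = 3): (3−2)(3−8)(3−5)(3−10) = 1·(−5)·(−2)·(−7) = −70 ≡ 8, so v_2 = 8^{−1} = 5 (mod 13).
  i = 3 (α = 8): (8−2)(8−3)(8−5)(8−10) = 6·5·3·(−2) = −180 ≡ 2, so v_3 = 2^{−1} = 7 (mod 13).
  i = 4 (α = 5): (5−2)(5−3)(5−8)(5−10) = 3·2·(−3)·(−5) = 90 ≡ 12, so v_4 = 12^{−1} = 12 (mod 13).
  i = 5 (α = 10): (10−2)(10−3)(10−8)(10−5) = 8·7·2·5 = 560 ≡ 1, so v_5 = 1^{−1} = 1 (mod 13).
  v = [1, 5, 7, 12, 1].
Step 2: syndromes of r = [11, 6, 7, 9, 6] (all sums mod 13).
  S_0 = Σ v_i r_i = 1·11 + 5·6 + 7·7 + 12·9 + 1·6 = 204 ≡ 9.
  S_1 = Σ v_i α_i r_i = 1·2·11 + 5·3·6 + 7·8·7 + 12·5·9 + 1·10·6 = 1104 ≡ 12.
  α_i^2 mod 13 = [4, 9, 12, 12, 9].
  S_2 = Σ v_i α_i^2 r_i = 1·4·11 + 5·9·6 + 7·12·7 + 12·12·9 + 1·9·6 = 2252 ≡ 3.
  S = (9, 12, 3) ≠ 0, so r is not a codeword (an error is present).
Step 3: locate the error. For a single error e at position i, S_ℓ = v_i·e·α_i^ℓ, so α_err = S_1/S_0.
  S_0^{−1} = 9^{−1} = 3 (mod 13), so α_err = 12·3 = 36 ≡ 10 = α_5. Error position i = 5.
  Consistency check: S_2/S_1 = 3·12 = 36 ≡ 10 = α_err ✓ (single-error assumption holds).
Step 4: error magnitude e = S_0/v_5 = S_0·∏_{j≠5}(α_5 − α_j) = 9·1 = 9 ≡ 9 (mod 13).
Step 5: correct position 5: c_5 = r_5 − e = 6 − 9 ≡ 10 (mod 13). Hence c = [11, 6, 7, 9, 10].
  Check: interpolating c through the α_i gives m(x) = 8 + 8·x (degree < 2) with m(α_i) = c_i for every i, so c is indeed a codeword.


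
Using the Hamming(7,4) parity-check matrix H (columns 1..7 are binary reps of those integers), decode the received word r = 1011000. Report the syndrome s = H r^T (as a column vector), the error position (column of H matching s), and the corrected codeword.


s = (1, 1, 0)^T, error position = 6, corrected codeword c = 1011010

Compute s = H r^T mod 2 one row at a time:
  s_1 = 1 + 0 + 0 + 0 = 1 ≡ 1 (mod 2).
  s_2 = 0 + 1 + 0 + 0 = 1 ≡ 1 (mod 2).
  s_3 = 1 + 1 + 0 + 0 = 2 ≡ 0 (mod 2).
s = (1, 1, 0)^T — this equals column 6 of H (binary 110), so error is at position 6.
Correct: flip bit 6 of r = 1011000 to get c = 1011010.


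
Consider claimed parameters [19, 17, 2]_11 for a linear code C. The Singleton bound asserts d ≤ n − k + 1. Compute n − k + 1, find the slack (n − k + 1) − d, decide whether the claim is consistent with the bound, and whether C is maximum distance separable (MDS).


Singleton RHS = n − k + 1 = 3, slack = 1, bound satisfied, not MDS.

Singleton bound: d ≤ n − k + 1.
Here n = 19, k = 17, so n − k + 1 = 3.
Given d = 2, check d ≤ 3: YES.
Slack = (n − k + 1) − d = 1.
The code is NOT MDS (slack = 1 > 0).
Description: the claimed parameters are [19, 17, 2]_11; such a code would be non-MDS.
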